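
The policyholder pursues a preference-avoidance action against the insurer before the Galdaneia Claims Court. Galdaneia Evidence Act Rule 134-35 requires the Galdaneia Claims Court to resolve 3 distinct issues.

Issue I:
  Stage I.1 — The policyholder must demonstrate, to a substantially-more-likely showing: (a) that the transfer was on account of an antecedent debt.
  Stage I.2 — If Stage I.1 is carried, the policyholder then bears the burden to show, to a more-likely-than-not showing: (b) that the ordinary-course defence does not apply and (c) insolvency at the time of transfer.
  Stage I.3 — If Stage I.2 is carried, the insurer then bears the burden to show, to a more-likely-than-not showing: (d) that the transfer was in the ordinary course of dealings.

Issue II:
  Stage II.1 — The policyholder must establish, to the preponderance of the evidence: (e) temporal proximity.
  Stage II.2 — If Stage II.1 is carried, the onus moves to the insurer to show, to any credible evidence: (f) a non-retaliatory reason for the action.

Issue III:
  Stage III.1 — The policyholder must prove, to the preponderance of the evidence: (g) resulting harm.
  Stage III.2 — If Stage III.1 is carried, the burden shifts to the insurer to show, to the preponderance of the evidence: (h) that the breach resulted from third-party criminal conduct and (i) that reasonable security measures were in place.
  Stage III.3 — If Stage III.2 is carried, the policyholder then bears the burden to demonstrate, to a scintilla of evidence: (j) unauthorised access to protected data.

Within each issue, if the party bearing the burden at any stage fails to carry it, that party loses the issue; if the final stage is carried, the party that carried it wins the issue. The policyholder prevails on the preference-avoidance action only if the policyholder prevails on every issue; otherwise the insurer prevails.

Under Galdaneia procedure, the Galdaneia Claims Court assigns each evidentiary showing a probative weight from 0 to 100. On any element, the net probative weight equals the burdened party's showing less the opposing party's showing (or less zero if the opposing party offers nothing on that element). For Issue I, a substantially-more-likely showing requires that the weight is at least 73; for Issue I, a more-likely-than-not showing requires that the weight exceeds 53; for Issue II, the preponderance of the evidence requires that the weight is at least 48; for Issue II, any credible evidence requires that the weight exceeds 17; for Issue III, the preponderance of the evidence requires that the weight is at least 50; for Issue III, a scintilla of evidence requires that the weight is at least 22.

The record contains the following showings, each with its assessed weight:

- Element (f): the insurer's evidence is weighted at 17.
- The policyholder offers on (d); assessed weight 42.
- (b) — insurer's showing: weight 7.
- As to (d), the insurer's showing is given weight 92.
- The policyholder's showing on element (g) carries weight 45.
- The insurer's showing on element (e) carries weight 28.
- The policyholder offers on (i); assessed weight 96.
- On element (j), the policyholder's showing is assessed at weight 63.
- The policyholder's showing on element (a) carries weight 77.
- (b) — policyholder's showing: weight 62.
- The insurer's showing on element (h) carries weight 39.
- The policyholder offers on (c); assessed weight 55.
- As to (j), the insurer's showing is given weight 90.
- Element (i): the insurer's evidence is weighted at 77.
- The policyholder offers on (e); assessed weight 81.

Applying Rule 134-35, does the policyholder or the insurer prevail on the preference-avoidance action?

insurer

— Issue I —
At Stage I.1 the policyholder must meet a substantially-more-likely showing (weight is at least 73): on (a) the weight is 77, ≥ 73, so (a) meets the standard.
  All elements met. The policyholder retains the burden for Stage I.2.
At Stage I.2 the policyholder must meet a more-likely-than-not showing (weight exceeds 53): on (b) the weight is 62 less the opposing 7 gives net 55, > 53, so (b) meets the standard; on (c) the weight is 55, > 53, so (c) meets the standard.
  The policyholder carries Stage I.2; the insurer now bears the burden.
At Stage I.3 the insurer must meet a more-likely-than-not showing (weight exceeds 53): on (d) the weight is 92 less the opposing 42 gives net 50, ≤ 53, so (d) does not meet the standard.
  The insurer does not carry Stage I.3.
The analysis ends at Stage I.3; the policyholder prevails on this issue.
— Issue II —
Stage II.1 (policyholder, the preponderance of the evidence, weight is at least 48): (e) net 81−28=53 ≥ 48 — meets.
  The policyholder carries Stage II.1; the insurer now bears the burden.
Stage II.2 (insurer, any credible evidence, weight exceeds 17): (f) 17 ≤ 17 — fails.
  The insurer does not carry Stage II.2.
So the policyholder prevails on this issue.
— Issue III —
Stage III.1 — burden on policyholder; standard: the preponderance of the evidence (weight is at least 50).
    (g): 45 < 50 [not met]
  The policyholder does not carry Stage III.1.
The analysis ends at Stage III.1; the insurer prevails on this issue.
Per-issue: Issue I → policyholder; Issue II → policyholder; Issue III → insurer. The policyholder must prevail on every issue; overall, the insurer prevails.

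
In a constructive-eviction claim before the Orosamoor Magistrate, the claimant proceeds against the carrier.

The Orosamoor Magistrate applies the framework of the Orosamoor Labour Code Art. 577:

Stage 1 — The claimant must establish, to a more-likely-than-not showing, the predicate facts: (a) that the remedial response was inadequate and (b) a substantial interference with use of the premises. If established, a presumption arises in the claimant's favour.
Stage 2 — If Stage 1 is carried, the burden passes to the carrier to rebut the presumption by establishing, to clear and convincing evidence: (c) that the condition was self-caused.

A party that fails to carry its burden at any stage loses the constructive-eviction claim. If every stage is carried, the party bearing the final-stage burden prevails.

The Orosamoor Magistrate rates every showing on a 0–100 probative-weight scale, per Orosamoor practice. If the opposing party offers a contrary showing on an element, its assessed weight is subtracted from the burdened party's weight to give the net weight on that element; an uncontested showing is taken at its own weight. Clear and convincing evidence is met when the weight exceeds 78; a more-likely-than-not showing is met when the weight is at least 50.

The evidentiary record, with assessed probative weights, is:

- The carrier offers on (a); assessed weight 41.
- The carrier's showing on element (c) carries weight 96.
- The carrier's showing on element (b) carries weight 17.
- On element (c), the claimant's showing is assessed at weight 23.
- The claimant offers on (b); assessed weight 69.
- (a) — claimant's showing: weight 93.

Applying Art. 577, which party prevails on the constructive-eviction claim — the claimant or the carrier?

Stage 1 — burden on claimant; standard: a more-likely-than-not showing (weight is at least 50).
    (a): 93 − 41 = 52 ≥ 50 [met]
    (b): 69 − 17 = 52 ≥ 50 [met]
  Stage 1 is satisfied; the onus moves to the carrier.
Stage 2 — burden on carrier; standard: clear and convincing evidence (weight exceeds 78).
    (c): 96 − 23 = 73 ≤ 78 [not met]
  The carrier does not carry Stage 2.
The analysis ends at Stage 2; the claimant prevails.

claimant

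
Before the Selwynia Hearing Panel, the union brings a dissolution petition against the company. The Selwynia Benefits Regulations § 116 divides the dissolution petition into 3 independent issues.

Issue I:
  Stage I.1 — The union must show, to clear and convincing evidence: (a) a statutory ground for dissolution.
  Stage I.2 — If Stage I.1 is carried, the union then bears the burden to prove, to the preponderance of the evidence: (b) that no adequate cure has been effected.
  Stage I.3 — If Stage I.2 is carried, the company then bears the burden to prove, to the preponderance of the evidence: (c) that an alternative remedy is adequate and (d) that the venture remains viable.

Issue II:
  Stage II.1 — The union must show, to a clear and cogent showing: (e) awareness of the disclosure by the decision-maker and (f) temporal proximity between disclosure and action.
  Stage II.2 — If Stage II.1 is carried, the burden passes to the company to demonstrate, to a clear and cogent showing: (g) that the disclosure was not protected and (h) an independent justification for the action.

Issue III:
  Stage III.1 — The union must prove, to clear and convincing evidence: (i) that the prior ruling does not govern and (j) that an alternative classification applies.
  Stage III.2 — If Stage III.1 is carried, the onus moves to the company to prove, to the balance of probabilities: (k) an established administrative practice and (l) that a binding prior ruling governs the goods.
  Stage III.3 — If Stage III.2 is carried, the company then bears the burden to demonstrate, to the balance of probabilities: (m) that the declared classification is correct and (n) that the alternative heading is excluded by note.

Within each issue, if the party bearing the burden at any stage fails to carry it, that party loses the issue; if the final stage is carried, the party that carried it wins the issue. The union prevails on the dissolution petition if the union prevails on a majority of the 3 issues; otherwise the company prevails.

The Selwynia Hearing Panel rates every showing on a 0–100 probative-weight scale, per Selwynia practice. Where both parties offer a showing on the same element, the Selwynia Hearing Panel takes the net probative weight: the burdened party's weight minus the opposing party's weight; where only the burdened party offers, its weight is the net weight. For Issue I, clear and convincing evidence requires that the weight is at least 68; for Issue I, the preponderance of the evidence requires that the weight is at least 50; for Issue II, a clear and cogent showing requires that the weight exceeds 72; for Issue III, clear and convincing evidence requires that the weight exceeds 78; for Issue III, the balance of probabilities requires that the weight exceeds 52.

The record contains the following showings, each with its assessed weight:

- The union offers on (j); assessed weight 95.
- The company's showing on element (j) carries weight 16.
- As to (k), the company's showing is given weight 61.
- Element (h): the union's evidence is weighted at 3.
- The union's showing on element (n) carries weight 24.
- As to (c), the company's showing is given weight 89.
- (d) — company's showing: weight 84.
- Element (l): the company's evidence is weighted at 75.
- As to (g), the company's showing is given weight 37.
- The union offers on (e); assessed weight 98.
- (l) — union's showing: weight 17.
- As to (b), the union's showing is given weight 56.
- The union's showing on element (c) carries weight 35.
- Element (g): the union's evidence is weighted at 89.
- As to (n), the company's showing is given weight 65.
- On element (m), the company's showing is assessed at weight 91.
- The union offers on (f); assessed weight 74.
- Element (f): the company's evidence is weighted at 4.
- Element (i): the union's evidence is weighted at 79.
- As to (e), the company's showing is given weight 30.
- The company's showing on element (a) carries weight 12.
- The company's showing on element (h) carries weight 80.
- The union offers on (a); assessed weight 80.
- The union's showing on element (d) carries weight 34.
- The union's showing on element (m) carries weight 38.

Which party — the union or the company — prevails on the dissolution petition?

— Issue I —
At Stage I.1 the union must meet clear and convincing evidence (weight is at least 68): on (a) the weight is 80 less the opposing 12 gives net 68, ≥ 68, so (a) meets the standard.
  Stage I.1 carried; the burden remains with the union.
At Stage I.2 the union must meet the preponderance of the evidence (weight is at least 50): on (b) the weight is 56, which does reach 50, so (b) meets the standard.
  Stage I.2 is satisfied; the onus moves to the company.
At Stage I.3 the company must meet the preponderance of the evidence (weight is at least 50): on (c) the weight is 89 less the opposing 35 gives net 54, which does reach 50, so (c) meets the standard; on (d) the weight is 84 less the opposing 34 gives net 50, ≥ 50, so (d) meets the standard.
  The company carries the last stage.
All stages carried — the company prevails on this issue.
— Issue II —
At Stage II.1 the union must meet a clear and cogent showing (weight exceeds 72): on (e) the weight is 98 less the opposing 30 gives net 68, ≤ 72, so (e) does not meet the standard; on (f) the weight is 74 less the opposing 4 gives net 70, which does not exceed 72, so (f) does not meet the standard.
  Stage II.1 not carried; the union fails its burden.
The company prevails on this issue.
— Issue III —
Stage III.1 (union, clear and convincing evidence, weight exceeds 78): (i) 79 > 78 — meets; (j) net 95−16=79 > 78 — meets.
  Stage III.1 carried; the burden shifts to the company.
Stage III.2 (company, the balance of probabilities, weight exceeds 52): (k) 61 > 52 — meets; (l) net 75−17=58 > 52 — meets.
  All elements met. The company retains the burden for Stage III.3.
Stage III.3 (company, the balance of probabilities, weight exceeds 52): (m) net 91−38=53 > 52 — meets; (n) net 65−24=41 ≤ 52 — fails.
  Stage III.3 not carried; the company fails its burden.
So the union prevails on this issue.
Per-issue: Issue I → company; Issue II → company; Issue III → union. The union must prevail on a majority of issues; overall, the company prevails.

company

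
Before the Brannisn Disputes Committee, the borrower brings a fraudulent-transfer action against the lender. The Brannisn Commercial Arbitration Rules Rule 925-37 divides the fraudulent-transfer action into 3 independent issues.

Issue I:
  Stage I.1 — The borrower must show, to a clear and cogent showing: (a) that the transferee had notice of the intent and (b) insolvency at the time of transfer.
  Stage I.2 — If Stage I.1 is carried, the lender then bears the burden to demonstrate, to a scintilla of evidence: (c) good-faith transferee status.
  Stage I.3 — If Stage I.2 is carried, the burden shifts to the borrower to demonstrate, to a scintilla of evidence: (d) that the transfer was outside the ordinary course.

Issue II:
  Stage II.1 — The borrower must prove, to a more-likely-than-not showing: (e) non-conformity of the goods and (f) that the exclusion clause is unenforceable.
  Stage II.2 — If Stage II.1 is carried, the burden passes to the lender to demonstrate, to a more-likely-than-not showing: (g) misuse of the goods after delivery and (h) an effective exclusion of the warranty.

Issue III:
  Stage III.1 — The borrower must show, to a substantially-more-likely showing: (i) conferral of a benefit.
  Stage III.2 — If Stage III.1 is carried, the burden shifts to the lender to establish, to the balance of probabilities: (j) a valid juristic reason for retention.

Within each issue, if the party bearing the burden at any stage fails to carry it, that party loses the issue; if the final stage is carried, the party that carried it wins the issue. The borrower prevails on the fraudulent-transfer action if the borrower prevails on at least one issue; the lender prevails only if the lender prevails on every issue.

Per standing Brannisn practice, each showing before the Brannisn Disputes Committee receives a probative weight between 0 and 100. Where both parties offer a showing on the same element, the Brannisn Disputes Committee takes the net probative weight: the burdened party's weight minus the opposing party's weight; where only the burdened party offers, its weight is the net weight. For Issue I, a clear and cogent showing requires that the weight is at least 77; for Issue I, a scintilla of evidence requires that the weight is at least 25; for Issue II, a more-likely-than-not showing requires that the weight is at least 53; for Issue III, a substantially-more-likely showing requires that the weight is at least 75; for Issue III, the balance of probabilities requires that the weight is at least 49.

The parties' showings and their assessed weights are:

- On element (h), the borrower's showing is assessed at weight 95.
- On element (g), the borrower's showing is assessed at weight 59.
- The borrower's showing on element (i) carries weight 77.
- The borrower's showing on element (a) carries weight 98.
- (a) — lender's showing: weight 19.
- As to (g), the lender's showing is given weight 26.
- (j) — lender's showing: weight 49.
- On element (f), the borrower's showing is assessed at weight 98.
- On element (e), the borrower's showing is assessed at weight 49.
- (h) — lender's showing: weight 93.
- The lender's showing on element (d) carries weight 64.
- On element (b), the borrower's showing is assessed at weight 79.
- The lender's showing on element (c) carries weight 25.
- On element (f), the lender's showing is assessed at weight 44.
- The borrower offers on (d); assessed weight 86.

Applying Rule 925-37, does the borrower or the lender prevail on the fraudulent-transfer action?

— Issue I —
At Stage I.1 the borrower must meet a clear and cogent showing (weight is at least 77): on (a) the weight is 98 less the opposing 19 gives net 79, ≥ 77, so (a) meets the standard; on (b) the weight is 79, which does reach 77, so (b) meets the standard.
  Stage I.1 is satisfied; the onus moves to the lender.
At Stage I.2 the lender must meet a scintilla of evidence (weight is at least 25): on (c) the weight is 25, ≥ 25, so (c) meets the standard.
  Stage I.2 is satisfied; the onus moves to the borrower.
At Stage I.3 the borrower must meet a scintilla of evidence (weight is at least 25): on (d) the weight is 86 less the opposing 64 gives net 22, which does not reach 25, so (d) does not meet the standard.
  Stage I.3 not carried; the borrower fails its burden.
The lender prevails on this issue.
— Issue II —
Stage II.1 — burden on borrower; standard: a more-likely-than-not showing (weight is at least 53).
    (e): 49 < 53 [not met]
    (f): 98 − 44 = 54 ≥ 53 [met]
  Not every element is met, so the borrower fails to carry Stage II.1.
The analysis ends at Stage II.1; the lender prevails on this issue.
— Issue III —
Stage III.1 (borrower, a substantially-more-likely showing, weight is at least 75): (i) 77 ≥ 75 — meets.
  All elements met. The burden passes to the lender.
Stage III.2 (lender, the balance of probabilities, weight is at least 49): (j) 49 ≥ 49 — meets.
  Stage III.2 carried; the final stage is satisfied.
With every stage satisfied, the lender prevails on this issue.
Per-issue: Issue I → lender; Issue II → lender; Issue III → lender. The borrower must prevail on at least one issue; overall, the lender prevails.

lender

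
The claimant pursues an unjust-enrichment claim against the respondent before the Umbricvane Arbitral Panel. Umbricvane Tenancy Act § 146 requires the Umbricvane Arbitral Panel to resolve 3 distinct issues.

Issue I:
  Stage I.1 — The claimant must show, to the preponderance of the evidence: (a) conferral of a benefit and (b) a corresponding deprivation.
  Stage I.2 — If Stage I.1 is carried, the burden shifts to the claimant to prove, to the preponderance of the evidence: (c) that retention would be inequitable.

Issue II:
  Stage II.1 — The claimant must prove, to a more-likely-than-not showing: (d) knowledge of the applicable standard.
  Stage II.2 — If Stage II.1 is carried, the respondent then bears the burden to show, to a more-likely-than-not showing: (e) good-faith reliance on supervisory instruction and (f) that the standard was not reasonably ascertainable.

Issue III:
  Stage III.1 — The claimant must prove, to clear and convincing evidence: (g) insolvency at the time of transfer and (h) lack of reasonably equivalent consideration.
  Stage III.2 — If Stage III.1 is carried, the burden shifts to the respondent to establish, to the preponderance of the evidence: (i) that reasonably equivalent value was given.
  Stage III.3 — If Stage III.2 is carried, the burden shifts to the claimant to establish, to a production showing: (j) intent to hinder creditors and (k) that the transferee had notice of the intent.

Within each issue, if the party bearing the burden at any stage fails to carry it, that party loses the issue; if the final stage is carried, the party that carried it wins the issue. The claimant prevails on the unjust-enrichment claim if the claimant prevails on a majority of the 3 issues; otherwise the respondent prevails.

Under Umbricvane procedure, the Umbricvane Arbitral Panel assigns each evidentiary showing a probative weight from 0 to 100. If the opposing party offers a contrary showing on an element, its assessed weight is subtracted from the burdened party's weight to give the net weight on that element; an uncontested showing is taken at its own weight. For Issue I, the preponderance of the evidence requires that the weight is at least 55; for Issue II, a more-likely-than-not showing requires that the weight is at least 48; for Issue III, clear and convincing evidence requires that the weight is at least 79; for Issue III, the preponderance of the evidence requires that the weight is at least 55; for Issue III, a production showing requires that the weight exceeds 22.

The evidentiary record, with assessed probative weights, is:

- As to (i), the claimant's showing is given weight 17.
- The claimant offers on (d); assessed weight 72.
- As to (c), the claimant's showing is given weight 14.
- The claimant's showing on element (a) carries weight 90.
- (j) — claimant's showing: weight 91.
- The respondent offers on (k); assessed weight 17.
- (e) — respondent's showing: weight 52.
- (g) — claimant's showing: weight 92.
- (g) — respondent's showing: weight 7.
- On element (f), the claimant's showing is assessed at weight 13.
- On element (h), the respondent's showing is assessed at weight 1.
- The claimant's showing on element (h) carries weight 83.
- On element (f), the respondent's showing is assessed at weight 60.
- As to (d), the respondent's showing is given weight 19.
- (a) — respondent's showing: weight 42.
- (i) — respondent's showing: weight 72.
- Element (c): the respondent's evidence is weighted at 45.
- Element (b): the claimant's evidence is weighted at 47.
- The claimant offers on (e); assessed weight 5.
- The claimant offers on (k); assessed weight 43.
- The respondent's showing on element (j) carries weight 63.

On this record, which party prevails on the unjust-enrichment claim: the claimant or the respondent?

— Issue I —
Stage I.1 — burden on claimant; standard: the preponderance of the evidence (weight is at least 55).
    (a): 90 − 42 = 48 < 55 [not met]
    (b): 47 < 55 [not met]
  Not every element is met, so the claimant fails to carry Stage I.1.
So the respondent prevails on this issue.
— Issue II —
Stage II.1 — burden on claimant; standard: a more-likely-than-not showing (weight is at least 48).
    (d): 72 − 19 = 53 ≥ 48 [met]
  The claimant carries Stage II.1; the respondent now bears the burden.
Stage II.2 — burden on respondent; standard: a more-likely-than-not showing (weight is at least 48).
    (e): 52 − 5 = 47 < 48 [not met]
    (f): 60 − 13 = 47 < 48 [not met]
  The respondent does not carry Stage II.2.
The claimant prevails on this issue.
— Issue III —
Stage III.1 (claimant, clear and convincing evidence, weight is at least 79): (g) net 92−7=85 ≥ 79 — meets; (h) net 83−1=82 ≥ 79 — meets.
  Stage III.1 carried; the burden shifts to the respondent.
Stage III.2 (respondent, the preponderance of the evidence, weight is at least 55): (i) net 72−17=55 ≥ 55 — meets.
  Stage III.2 carried; the burden shifts to the claimant.
Stage III.3 (claimant, a production showing, weight exceeds 22): (j) net 91−63=28 > 22 — meets; (k) net 43−17=26 > 22 — meets.
  Stage III.3 carried; the final stage is satisfied.
All stages carried — the claimant prevails on this issue.
Per-issue: Issue I → respondent; Issue II → claimant; Issue III → claimant. The claimant must prevail on a majority of issues; overall, the claimant prevails.

claimant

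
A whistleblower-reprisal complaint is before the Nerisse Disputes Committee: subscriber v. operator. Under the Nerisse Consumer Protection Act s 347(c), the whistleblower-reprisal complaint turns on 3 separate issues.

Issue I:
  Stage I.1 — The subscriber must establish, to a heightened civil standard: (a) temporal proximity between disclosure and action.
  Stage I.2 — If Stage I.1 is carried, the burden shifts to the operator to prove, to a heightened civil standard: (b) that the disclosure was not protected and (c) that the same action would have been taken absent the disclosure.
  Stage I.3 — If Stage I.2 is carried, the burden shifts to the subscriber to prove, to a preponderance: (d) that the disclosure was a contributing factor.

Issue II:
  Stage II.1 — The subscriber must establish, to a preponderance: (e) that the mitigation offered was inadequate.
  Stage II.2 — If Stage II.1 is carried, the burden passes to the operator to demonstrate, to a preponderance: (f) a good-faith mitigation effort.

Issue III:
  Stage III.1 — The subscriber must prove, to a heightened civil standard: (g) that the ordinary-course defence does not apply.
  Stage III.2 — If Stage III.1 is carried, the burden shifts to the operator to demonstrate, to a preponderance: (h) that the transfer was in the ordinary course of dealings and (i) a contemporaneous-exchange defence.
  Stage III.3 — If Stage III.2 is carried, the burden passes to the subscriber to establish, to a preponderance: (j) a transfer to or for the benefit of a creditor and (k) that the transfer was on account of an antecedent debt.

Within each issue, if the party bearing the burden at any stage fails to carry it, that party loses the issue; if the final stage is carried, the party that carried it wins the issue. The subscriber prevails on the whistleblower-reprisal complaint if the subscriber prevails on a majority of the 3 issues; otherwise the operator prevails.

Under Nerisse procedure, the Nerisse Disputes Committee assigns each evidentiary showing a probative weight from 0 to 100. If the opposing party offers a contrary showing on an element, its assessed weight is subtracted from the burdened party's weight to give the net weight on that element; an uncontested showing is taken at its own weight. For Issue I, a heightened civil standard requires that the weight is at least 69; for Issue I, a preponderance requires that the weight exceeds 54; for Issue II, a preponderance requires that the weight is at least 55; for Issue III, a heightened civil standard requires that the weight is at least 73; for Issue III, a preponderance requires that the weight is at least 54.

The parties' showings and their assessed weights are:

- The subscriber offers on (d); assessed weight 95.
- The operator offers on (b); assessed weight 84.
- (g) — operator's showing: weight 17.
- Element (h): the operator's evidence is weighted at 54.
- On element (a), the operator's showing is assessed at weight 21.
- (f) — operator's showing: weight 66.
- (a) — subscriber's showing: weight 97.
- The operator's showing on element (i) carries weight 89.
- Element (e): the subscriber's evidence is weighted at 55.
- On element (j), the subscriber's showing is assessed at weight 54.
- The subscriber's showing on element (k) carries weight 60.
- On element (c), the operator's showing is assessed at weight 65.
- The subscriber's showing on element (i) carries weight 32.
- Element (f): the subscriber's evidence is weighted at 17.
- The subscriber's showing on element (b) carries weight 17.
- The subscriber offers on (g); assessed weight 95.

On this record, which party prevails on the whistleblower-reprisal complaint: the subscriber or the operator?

— Issue I —
Stage I.1 (subscriber, a heightened civil standard, weight is at least 69): (a) net 97−21=76 ≥ 69 — meets.
  All elements met. The burden passes to the operator.
Stage I.2 (operator, a heightened civil standard, weight is at least 69): (b) net 84−17=67 < 69 — fails; (c) 65 < 69 — fails.
  The operator does not carry Stage I.2.
So the subscriber prevails on this issue.
— Issue II —
At Stage II.1 the subscriber must meet a preponderance (weight is at least 55): on (e) the weight is 55, which does reach 55, so (e) meets the standard.
  All elements met. The burden passes to the operator.
At Stage II.2 the operator must meet a preponderance (weight is at least 55): on (f) the weight is 66 less the opposing 17 gives net 49, which does not reach 55, so (f) does not meet the standard.
  The operator does not carry Stage II.2.
The subscriber prevails on this issue.
— Issue III —
At Stage III.1 the subscriber must meet a heightened civil standard (weight is at least 73): on (g) the weight is 95 less the opposing 17 gives net 78, ≥ 73, so (g) meets the standard.
  All elements met. The burden passes to the operator.
At Stage III.2 the operator must meet a preponderance (weight is at least 54): on (h) the weight is 54, which does reach 54, so (h) meets the standard; on (i) the weight is 89 less the opposing 32 gives net 57, which does reach 54, so (i) meets the standard.
  Stage III.2 is satisfied; the onus moves to the subscriber.
At Stage III.3 the subscriber must meet a preponderance (weight is at least 54): on (j) the weight is 54, which does reach 54, so (j) meets the standard; on (k) the weight is 60, ≥ 54, so (k) meets the standard.
  Stage III.3 carried; the final stage is satisfied.
Every stage carried; the subscriber prevails on this issue.
Per-issue: Issue I → subscriber; Issue II → subscriber; Issue III → subscriber. The subscriber must prevail on a majority of issues; overall, the subscriber prevails.

subscriber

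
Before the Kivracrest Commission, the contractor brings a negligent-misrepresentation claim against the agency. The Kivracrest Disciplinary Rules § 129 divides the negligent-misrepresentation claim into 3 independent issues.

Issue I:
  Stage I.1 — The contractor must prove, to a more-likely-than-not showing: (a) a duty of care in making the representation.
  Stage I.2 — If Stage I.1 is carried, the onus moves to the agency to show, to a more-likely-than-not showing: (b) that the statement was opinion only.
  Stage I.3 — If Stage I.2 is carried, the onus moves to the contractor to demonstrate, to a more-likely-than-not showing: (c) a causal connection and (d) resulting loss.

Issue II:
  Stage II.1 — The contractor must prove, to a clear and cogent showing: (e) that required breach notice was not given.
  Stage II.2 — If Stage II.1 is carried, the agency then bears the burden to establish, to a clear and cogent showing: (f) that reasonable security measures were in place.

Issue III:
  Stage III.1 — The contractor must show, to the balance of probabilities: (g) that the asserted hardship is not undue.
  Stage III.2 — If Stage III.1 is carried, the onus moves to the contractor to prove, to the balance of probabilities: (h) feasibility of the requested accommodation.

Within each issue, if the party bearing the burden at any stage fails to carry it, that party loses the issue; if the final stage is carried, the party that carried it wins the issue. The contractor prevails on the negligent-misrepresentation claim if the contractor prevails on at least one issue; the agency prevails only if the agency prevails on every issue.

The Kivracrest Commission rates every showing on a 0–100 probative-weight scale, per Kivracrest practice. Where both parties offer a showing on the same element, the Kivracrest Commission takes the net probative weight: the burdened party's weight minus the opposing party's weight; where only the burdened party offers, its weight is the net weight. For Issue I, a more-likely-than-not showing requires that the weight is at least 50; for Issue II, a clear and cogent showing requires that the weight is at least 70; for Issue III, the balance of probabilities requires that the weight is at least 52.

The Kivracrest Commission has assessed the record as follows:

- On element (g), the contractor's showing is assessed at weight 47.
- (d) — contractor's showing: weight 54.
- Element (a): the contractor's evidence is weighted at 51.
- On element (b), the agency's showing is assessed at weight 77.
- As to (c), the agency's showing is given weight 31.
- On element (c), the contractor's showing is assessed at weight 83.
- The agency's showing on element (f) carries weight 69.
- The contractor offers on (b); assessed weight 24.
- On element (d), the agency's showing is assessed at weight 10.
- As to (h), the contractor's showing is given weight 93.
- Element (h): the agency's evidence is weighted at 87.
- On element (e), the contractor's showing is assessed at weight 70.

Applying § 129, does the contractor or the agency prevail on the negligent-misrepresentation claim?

contractor

— Issue I —
Stage I.1 (contractor, a more-likely-than-not showing, weight is at least 50): (a) 51 ≥ 50 — meets.
  Stage I.1 is satisfied; the onus moves to the agency.
Stage I.2 (agency, a more-likely-than-not showing, weight is at least 50): (b) net 77−24=53 ≥ 50 — meets.
  Stage I.2 is satisfied; the onus moves to the contractor.
Stage I.3 (contractor, a more-likely-than-not showing, weight is at least 50): (c) net 83−31=52 ≥ 50 — meets; (d) net 54−10=44 < 50 — fails.
  Stage I.3 not carried; the contractor fails its burden.
The agency prevails on this issue.
— Issue II —
At Stage II.1 the contractor must meet a clear and cogent showing (weight is at least 70): on (e) the weight is 70, ≥ 70, so (e) meets the standard.
  Stage II.1 carried; the burden shifts to the agency.
At Stage II.2 the agency must meet a clear and cogent showing (weight is at least 70): on (f) the weight is 69, which does not reach 70, so (f) does not meet the standard.
  Not every element is met, so the agency fails to carry Stage II.2.
So the contractor prevails on this issue.
— Issue III —
At Stage III.1 the contractor must meet the balance of probabilities (weight is at least 52): on (g) the weight is 47, which does not reach 52, so (g) does not meet the standard.
  Stage III.1 not carried; the contractor fails its burden.
So the agency prevails on this issue.
Per-issue: Issue I → agency; Issue II → contractor; Issue III → agency. The contractor must prevail on at least one issue; overall, the contractor prevails.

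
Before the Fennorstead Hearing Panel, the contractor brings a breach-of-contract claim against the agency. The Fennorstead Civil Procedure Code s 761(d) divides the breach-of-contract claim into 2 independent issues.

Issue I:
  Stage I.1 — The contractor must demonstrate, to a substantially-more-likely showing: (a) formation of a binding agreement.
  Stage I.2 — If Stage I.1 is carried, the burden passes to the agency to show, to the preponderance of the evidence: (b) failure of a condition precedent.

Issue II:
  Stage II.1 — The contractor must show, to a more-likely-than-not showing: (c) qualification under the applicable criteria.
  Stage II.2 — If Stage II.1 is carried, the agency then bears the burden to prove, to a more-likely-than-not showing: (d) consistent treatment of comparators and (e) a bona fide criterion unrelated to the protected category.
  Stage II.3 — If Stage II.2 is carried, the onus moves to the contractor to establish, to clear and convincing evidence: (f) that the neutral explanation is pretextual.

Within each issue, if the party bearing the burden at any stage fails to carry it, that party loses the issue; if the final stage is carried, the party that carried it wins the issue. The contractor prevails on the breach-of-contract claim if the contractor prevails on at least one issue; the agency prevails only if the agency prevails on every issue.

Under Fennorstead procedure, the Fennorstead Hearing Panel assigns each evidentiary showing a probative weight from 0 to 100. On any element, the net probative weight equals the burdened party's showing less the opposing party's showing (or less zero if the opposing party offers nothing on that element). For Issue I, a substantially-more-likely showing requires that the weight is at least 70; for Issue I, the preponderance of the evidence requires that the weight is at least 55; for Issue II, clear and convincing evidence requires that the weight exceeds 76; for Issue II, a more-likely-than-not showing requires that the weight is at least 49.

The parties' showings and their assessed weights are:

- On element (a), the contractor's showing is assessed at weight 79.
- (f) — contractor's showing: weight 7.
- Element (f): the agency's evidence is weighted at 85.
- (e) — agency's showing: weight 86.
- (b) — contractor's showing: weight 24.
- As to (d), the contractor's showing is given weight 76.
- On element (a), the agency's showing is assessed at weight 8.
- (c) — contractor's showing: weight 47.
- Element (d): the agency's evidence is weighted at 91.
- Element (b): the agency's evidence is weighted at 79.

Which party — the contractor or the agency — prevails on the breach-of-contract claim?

agency

— Issue I —
At Stage I.1 the contractor must meet a substantially-more-likely showing (weight is at least 70): on (a) the weight is 79 less the opposing 8 gives net 71, which does reach 70, so (a) meets the standard.
  Stage I.1 is satisfied; the onus moves to the agency.
At Stage I.2 the agency must meet the preponderance of the evidence (weight is at least 55): on (b) the weight is 79 less the opposing 24 gives net 55, ≥ 55, so (b) meets the standard.
  All elements met at the final stage.
With every stage satisfied, the agency prevails on this issue.
— Issue II —
At Stage II.1 the contractor must meet a more-likely-than-not showing (weight is at least 49): on (c) the weight is 47, < 49, so (c) does not meet the standard.
  Stage II.1 not carried; the contractor fails its burden.
The analysis ends at Stage II.1; the agency prevails on this issue.
Per-issue: Issue I → agency; Issue II → agency. The contractor must prevail on at least one issue; overall, the agency prevails.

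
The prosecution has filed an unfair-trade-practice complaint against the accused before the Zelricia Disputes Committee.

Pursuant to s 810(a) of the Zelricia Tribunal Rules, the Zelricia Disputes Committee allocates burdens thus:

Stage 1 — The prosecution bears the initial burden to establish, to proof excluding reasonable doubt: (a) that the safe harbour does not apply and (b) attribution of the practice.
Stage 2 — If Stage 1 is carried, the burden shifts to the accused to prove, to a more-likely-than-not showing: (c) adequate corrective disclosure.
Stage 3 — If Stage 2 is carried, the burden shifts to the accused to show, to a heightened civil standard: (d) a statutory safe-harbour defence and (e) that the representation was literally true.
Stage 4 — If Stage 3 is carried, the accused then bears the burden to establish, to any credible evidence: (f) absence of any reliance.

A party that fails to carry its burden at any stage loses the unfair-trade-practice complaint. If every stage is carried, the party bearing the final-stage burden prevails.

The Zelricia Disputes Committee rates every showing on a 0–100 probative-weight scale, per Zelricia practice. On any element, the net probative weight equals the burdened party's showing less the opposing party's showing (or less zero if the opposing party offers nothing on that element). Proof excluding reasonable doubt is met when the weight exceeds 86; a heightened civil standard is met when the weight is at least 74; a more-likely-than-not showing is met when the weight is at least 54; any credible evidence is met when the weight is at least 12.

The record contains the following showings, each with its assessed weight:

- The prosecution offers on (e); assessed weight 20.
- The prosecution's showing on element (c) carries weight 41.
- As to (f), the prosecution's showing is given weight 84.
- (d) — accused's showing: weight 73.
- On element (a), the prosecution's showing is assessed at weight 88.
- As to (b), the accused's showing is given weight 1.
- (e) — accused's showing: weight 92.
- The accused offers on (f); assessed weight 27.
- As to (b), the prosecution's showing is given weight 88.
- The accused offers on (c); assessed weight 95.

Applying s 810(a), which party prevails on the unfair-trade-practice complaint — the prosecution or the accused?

At Stage 1 the prosecution must meet proof excluding reasonable doubt (weight exceeds 86): on (a) the weight is 88, > 86, so (a) meets the standard; on (b) the weight is 88 less the opposing 1 gives net 87, > 86, so (b) meets the standard.
  The prosecution carries Stage 1; the accused now bears the burden.
At Stage 2 the accused must meet a more-likely-than-not showing (weight is at least 54): on (c) the weight is 95 less the opposing 41 gives net 54, ≥ 54, so (c) meets the standard.
  Stage 2 carried; the burden remains with the accused.
At Stage 3 the accused must meet a heightened civil standard (weight is at least 74): on (d) the weight is 73, < 74, so (d) does not meet the standard; on (e) the weight is 92 less the opposing 20 gives net 72, which does not reach 74, so (e) does not meet the standard.
  Stage 3 not carried; the accused fails its burden.
So the prosecution prevails.

prosecution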